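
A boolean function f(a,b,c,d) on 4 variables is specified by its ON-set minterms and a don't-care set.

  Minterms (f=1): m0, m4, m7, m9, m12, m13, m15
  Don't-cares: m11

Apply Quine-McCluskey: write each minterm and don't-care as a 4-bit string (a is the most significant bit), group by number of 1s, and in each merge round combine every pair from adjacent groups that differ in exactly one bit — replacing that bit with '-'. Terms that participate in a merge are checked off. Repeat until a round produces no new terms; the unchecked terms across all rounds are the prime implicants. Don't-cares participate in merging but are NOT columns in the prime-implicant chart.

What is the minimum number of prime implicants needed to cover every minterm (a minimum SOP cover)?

Round 0: 0000✓ 0100✓ 0111✓ 1001✓ 1011✓ 1100✓ 1101✓ 1111✓
Round 1: -100 -111 0-00 1-01✓ 1-11✓ 10-1✓ 11-1✓ 110-
Round 2: 1--1
PIs = {-100, -111, 0-00, 1--1, 110-}
Coverage chart:
  m0: 0-00 ←essential
  m4: -100,0-00
  m7: -111 ←essential
  m9: 1--1 ←essential
  m12: -100,110-
  m13: 1--1,110-
  m15: -111,1--1
Essential: -111, 0-00, 1--1
Petrick residual → -100
Min cover (4 terms): bc'd' + bcd + a'c'd' + ad

4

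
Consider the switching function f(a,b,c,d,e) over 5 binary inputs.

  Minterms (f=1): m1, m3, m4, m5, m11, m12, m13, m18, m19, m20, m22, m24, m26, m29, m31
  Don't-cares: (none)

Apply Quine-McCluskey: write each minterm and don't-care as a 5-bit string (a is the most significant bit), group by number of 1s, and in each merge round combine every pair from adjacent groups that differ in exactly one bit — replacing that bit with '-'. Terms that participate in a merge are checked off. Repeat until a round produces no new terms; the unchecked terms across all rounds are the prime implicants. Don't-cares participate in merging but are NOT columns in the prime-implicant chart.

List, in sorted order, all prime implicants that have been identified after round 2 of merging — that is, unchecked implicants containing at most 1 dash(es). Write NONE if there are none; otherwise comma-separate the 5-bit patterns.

-0011, -0100, -1101, 0-011, 00-01, 000-1, 1-010, 10-10, 1001-, 101-0, 110-0, 111-1

size-2^0 implicants → 00001(✓)  00011(✓)  00100(✓)  00101(✓)  01011(✓)  01100(✓)  01101(✓)  10010(✓)  10011(✓)  10100(✓)  10110(✓)  11000(✓)  11010(✓)  11101(✓)  11111(✓)
size-2^1 implicants → -0011  -0100  -1101  0-011  0-100(✓)  0-101(✓)  00-01  000-1  0010-(✓)  0110-(✓)  1-010  10-10  1001-  101-0  110-0  111-1
size-2^2 implicants → 0-10-
Unchecked terms (primes): -0011, -0100, -1101, 0-011, 0-10-, 00-01, 000-1, 1-010, 10-10, 1001-, 101-0, 110-0, 111-1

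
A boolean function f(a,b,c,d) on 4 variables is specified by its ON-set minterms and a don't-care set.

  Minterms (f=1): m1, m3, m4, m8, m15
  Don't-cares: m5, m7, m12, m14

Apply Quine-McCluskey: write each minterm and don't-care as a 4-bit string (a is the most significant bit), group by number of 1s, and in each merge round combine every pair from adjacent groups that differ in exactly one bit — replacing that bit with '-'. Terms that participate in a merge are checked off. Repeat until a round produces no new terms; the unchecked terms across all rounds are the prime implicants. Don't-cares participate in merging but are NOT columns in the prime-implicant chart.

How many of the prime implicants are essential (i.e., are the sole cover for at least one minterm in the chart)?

2

size-2^0 implicants → 0001(✓)  0011(✓)  0100(✓)  0101(✓)  0111(✓)  1000(✓)  1100(✓)  1110(✓)  1111(✓)
size-2^1 implicants → -100  -111  0-01(✓)  0-11(✓)  00-1(✓)  01-1(✓)  010-  1-00  11-0  111-
size-2^2 implicants → 0--1
Unchecked terms (primes): -100, -111, 0--1, 010-, 1-00, 11-0, 111-
Minterm coverage:
  m1 ⊆ 0--1 [E]
  m3 ⊆ 0--1 [E]
  m4 ⊆ -100,010-
  m8 ⊆ 1-00 [E]
  m15 ⊆ -111,111-
E = {0--1, 1-00}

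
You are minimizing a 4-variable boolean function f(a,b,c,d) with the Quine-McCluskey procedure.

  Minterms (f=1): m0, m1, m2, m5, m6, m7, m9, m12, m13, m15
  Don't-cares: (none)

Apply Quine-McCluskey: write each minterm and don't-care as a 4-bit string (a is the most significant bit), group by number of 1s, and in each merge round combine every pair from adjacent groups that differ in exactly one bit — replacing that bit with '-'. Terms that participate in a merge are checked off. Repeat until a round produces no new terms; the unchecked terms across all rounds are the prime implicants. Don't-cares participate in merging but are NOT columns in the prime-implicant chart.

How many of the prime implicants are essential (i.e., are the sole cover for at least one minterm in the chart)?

[col 0] 0000*, 0001*, 0010*, 0101*, 0110*, 0111*, 1001*, 1100*, 1101*, 1111*
[col 1] -001*, -101*, -111*, 0-01*, 0-10, 00-0, 000-, 01-1*, 011-, 1-01*, 11-1*, 110-
[col 2] --01, -1-1
Prime implicants: --01, -1-1, 0-10, 00-0, 000-, 011-, 110-
PI chart (minterm → PIs covering it):
  0 | 00-0,000-
  1 | --01,000-
  2 | 0-10,00-0
  5 | --01,-1-1
  6 | 0-10,011-
  7 | -1-1,011-
  9 | --01  (sole → essential)
  12 | 110-  (sole → essential)
  13 | --01,-1-1,110-
  15 | -1-1  (sole → essential)
Essential prime implicants: --01, -1-1, 110-

3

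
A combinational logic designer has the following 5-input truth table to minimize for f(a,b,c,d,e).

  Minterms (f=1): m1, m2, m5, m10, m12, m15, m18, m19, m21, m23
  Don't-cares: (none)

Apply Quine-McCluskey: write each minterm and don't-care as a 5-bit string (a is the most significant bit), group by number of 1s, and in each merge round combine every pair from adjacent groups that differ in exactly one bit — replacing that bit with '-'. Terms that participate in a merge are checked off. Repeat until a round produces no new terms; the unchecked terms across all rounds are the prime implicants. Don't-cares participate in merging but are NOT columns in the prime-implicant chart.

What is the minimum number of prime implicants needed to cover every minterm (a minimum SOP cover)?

6

Round 0: 00001✓ 00010✓ 00101✓ 01010✓ 01100 01111 10010✓ 10011✓ 10101✓ 10111✓
Round 1: -0010 -0101 0-010 00-01 10-11 1001- 101-1
PIs = {-0010, -0101, 0-010, 00-01, 01100, 01111, 10-11, 1001-, 101-1}
Coverage chart:
  m1: 00-01 ←essential
  m2: -0010,0-010
  m5: -0101,00-01
  m10: 0-010 ←essential
  m12: 01100 ←essential
  m15: 01111 ←essential
  m18: -0010,1001-
  m19: 10-11,1001-
  m21: -0101,101-1
  m23: 10-11,101-1
Essential: 0-010, 00-01, 01100, 01111
Petrick residual → 1001-, 101-1
Min cover (6 terms): a'c'de' + a'b'd'e + a'bcd'e' + a'bcde + ab'c'd + ab'ce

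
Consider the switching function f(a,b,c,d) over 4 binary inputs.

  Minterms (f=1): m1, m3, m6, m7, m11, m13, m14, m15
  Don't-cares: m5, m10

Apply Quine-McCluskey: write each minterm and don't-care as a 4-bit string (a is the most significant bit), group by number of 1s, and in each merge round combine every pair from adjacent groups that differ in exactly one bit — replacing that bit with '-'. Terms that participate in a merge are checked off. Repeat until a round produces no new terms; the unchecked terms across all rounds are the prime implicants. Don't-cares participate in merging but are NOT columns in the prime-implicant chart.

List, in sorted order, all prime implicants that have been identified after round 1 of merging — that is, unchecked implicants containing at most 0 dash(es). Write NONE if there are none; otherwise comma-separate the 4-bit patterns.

[col 0] 0001*, 0011*, 0101*, 0110*, 0111*, 1010*, 1011*, 1101*, 1110*, 1111*
[col 1] -011*, -101*, -110*, -111*, 0-01*, 0-11*, 00-1*, 01-1*, 011-*, 1-10*, 1-11*, 101-*, 11-1*, 111-*
[col 2] --11, -1-1, -11-, 0--1, 1-1-
Prime implicants: --11, -1-1, -11-, 0--1, 1-1-

NONE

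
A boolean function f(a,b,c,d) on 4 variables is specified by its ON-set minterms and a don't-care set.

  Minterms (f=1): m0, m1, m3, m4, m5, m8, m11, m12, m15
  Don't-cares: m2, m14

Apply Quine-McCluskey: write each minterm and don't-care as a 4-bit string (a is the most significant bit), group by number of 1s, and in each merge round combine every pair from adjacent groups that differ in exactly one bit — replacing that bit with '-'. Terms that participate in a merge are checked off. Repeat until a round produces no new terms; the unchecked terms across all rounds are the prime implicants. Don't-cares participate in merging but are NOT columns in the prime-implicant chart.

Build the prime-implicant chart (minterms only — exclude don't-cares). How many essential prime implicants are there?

Round 0: 0000✓ 0001✓ 0010✓ 0011✓ 0100✓ 0101✓ 1000✓ 1011✓ 1100✓ 1110✓ 1111✓
Round 1: -000✓ -011 -100✓ 0-00✓ 0-01✓ 00-0✓ 00-1✓ 000-✓ 001-✓ 010-✓ 1-00✓ 1-11 11-0 111-
Round 2: --00 0-0- 00--
PIs = {--00, -011, 0-0-, 00--, 1-11, 11-0, 111-}
Coverage chart:
  m0: --00,0-0-,00--
  m1: 0-0-,00--
  m3: -011,00--
  m4: --00,0-0-
  m5: 0-0- ←essential
  m8: --00 ←essential
  m11: -011,1-11
  m12: --00,11-0
  m15: 1-11,111-
Essential: --00, 0-0-

2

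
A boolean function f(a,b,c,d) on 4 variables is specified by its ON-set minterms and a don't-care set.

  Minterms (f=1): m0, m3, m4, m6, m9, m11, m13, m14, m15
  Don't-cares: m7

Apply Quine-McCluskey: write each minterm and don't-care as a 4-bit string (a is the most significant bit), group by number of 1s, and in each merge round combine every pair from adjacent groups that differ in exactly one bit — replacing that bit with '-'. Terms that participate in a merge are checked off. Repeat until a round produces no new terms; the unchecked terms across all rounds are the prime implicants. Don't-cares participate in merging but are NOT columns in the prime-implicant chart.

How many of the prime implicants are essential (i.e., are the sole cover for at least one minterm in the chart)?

size-2^0 implicants → 0000(✓)  0011(✓)  0100(✓)  0110(✓)  0111(✓)  1001(✓)  1011(✓)  1101(✓)  1110(✓)  1111(✓)
size-2^1 implicants → -011(✓)  -110(✓)  -111(✓)  0-00  0-11(✓)  01-0  011-(✓)  1-01(✓)  1-11(✓)  10-1(✓)  11-1(✓)  111-(✓)
size-2^2 implicants → --11  -11-  1--1
Unchecked terms (primes): --11, -11-, 0-00, 01-0, 1--1
Minterm coverage:
  m0 ⊆ 0-00 [E]
  m3 ⊆ --11 [E]
  m4 ⊆ 0-00,01-0
  m6 ⊆ -11-,01-0
  m9 ⊆ 1--1 [E]
  m11 ⊆ --11,1--1
  m13 ⊆ 1--1 [E]
  m14 ⊆ -11- [E]
  m15 ⊆ --11,-11-,1--1
E = {--11, -11-, 0-00, 1--1}

4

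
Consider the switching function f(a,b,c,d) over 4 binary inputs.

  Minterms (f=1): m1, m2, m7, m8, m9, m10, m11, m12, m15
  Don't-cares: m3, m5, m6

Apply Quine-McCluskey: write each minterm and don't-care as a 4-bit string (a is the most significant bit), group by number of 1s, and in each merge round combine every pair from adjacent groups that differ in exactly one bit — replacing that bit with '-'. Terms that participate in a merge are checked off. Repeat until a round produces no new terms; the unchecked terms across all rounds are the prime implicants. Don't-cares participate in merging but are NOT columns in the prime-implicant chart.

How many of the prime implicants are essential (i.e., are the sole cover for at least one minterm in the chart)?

size-2^0 implicants → 0001(✓)  0010(✓)  0011(✓)  0101(✓)  0110(✓)  0111(✓)  1000(✓)  1001(✓)  1010(✓)  1011(✓)  1100(✓)  1111(✓)
size-2^1 implicants → -001(✓)  -010(✓)  -011(✓)  -111(✓)  0-01(✓)  0-10(✓)  0-11(✓)  00-1(✓)  001-(✓)  01-1(✓)  011-(✓)  1-00  1-11(✓)  10-0(✓)  10-1(✓)  100-(✓)  101-(✓)
size-2^2 implicants → --11  -0-1  -01-  0--1  0-1-  10--
Unchecked terms (primes): --11, -0-1, -01-, 0--1, 0-1-, 1-00, 10--
Minterm coverage:
  m1 ⊆ -0-1,0--1
  m2 ⊆ -01-,0-1-
  m7 ⊆ --11,0--1,0-1-
  m8 ⊆ 1-00,10--
  m9 ⊆ -0-1,10--
  m10 ⊆ -01-,10--
  m11 ⊆ --11,-0-1,-01-,10--
  m12 ⊆ 1-00 [E]
  m15 ⊆ --11 [E]
E = {--11, 1-00}

2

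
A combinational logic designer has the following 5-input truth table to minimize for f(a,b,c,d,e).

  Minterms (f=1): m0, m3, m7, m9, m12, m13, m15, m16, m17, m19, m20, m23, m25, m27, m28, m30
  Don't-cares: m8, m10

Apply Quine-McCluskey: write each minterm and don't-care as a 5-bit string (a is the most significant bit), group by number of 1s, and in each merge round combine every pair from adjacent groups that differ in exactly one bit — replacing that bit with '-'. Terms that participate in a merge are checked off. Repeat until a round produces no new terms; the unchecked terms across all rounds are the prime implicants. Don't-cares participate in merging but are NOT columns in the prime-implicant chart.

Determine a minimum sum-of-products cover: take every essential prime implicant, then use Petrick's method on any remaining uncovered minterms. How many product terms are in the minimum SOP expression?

7

size-2^0 implicants → 00000(✓)  00011(✓)  00111(✓)  01000(✓)  01001(✓)  01010(✓)  01100(✓)  01101(✓)  01111(✓)  10000(✓)  10001(✓)  10011(✓)  10100(✓)  10111(✓)  11001(✓)  11011(✓)  11100(✓)  11110(✓)
size-2^1 implicants → -0000  -0011(✓)  -0111(✓)  -1001  -1100  0-000  0-111  00-11(✓)  01-00(✓)  01-01(✓)  010-0  0100-(✓)  011-1  0110-(✓)  1-001(✓)  1-011(✓)  1-100  10-00  10-11(✓)  100-1(✓)  1000-  110-1(✓)  111-0
size-2^2 implicants → -0-11  01-0-  1-0-1
Unchecked terms (primes): -0-11, -0000, -1001, -1100, 0-000, 0-111, 01-0-, 010-0, 011-1, 1-0-1, 1-100, 10-00, 1000-, 111-0
Minterm coverage:
  m0 ⊆ -0000,0-000
  m3 ⊆ -0-11 [E]
  m7 ⊆ -0-11,0-111
  m9 ⊆ -1001,01-0-
  m12 ⊆ -1100,01-0-
  m13 ⊆ 01-0-,011-1
  m15 ⊆ 0-111,011-1
  m16 ⊆ -0000,10-00,1000-
  m17 ⊆ 1-0-1,1000-
  m19 ⊆ -0-11,1-0-1
  m20 ⊆ 1-100,10-00
  m23 ⊆ -0-11 [E]
  m25 ⊆ -1001,1-0-1
  m27 ⊆ 1-0-1 [E]
  m28 ⊆ -1100,1-100,111-0
  m30 ⊆ 111-0 [E]
E = {-0-11, 1-0-1, 111-0}
Petrick residual → -0000, 0-111, 01-0-, 1-100
Cover = b'de + b'c'd'e' + a'cde + a'bd' + ac'e + acd'e' + abce'  |cover|=7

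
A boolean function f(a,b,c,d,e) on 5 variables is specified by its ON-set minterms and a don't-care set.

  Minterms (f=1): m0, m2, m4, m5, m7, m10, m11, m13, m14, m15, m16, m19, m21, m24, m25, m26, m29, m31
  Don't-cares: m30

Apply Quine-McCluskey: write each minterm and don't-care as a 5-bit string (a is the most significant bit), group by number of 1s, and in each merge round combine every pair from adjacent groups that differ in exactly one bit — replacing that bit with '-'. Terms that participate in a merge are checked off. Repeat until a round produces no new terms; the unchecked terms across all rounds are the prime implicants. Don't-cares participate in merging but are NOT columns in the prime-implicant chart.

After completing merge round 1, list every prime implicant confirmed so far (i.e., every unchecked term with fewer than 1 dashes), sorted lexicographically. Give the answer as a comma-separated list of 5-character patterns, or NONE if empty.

10011

[col 0] 00000*, 00010*, 00100*, 00101*, 00111*, 01010*, 01011*, 01101*, 01110*, 01111*, 10000*, 10011, 10101*, 11000*, 11001*, 11010*, 11101*, 11110*, 11111*
[col 1] -0000, -0101*, -1010*, -1101*, -1110*, -1111*, 0-010, 0-101*, 0-111*, 00-00, 000-0, 001-1*, 0010-, 01-10*, 01-11*, 0101-*, 011-1*, 0111-*, 1-000, 1-101*, 11-01, 11-10*, 110-0, 1100-, 111-1*, 1111-*
[col 2] --101, -1-10, -11-1, -111-, 0-1-1, 01-1-
Prime implicants: --101, -0000, -1-10, -11-1, -111-, 0-010, 0-1-1, 00-00, 000-0, 0010-, 01-1-, 1-000, 10011, 11-01, 110-0, 1100-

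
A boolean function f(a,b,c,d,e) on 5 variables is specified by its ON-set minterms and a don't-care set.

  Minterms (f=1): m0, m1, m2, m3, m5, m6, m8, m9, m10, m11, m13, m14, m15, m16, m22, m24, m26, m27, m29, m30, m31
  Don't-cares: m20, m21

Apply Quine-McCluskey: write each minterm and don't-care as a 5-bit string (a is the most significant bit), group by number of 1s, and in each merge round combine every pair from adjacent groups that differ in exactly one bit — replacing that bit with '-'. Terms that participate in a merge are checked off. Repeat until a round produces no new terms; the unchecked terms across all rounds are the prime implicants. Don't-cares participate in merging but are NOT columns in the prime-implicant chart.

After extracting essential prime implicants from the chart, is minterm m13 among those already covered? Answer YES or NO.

NO

size-2^0 implicants → 00000(✓)  00001(✓)  00010(✓)  00011(✓)  00101(✓)  00110(✓)  01000(✓)  01001(✓)  01010(✓)  01011(✓)  01101(✓)  01110(✓)  01111(✓)  10000(✓)  10100(✓)  10101(✓)  10110(✓)  11000(✓)  11010(✓)  11011(✓)  11101(✓)  11110(✓)  11111(✓)
size-2^1 implicants → -0000(✓)  -0101(✓)  -0110(✓)  -1000(✓)  -1010(✓)  -1011(✓)  -1101(✓)  -1110(✓)  -1111(✓)  0-000(✓)  0-001(✓)  0-010(✓)  0-011(✓)  0-101(✓)  0-110(✓)  00-01(✓)  00-10(✓)  000-0(✓)  000-1(✓)  0000-(✓)  0001-(✓)  01-01(✓)  01-10(✓)  01-11(✓)  010-0(✓)  010-1(✓)  0100-(✓)  0101-(✓)  011-1(✓)  0111-(✓)  1-000(✓)  1-101(✓)  1-110(✓)  10-00  101-0  1010-  11-10(✓)  11-11(✓)  110-0(✓)  1101-(✓)  111-1(✓)  1111-(✓)
size-2^2 implicants → --000  --101  --110  -1-10(✓)  -1-11(✓)  -10-0  -101-(✓)  -11-1  -111-(✓)  0--01  0--10  0-0-0(✓)  0-0-1(✓)  0-00-(✓)  0-01-(✓)  000--(✓)  01--1  01-1-(✓)  010--(✓)  11-1-(✓)
size-2^3 implicants → -1-1-  0-0--
Unchecked terms (primes): --000, --101, --110, -1-1-, -10-0, -11-1, 0--01, 0--10, 0-0--, 01--1, 10-00, 101-0, 1010-
Minterm coverage:
  m0 ⊆ --000,0-0--
  m1 ⊆ 0--01,0-0--
  m2 ⊆ 0--10,0-0--
  m3 ⊆ 0-0-- [E]
  m5 ⊆ --101,0--01
  m6 ⊆ --110,0--10
  m8 ⊆ --000,-10-0,0-0--
  m9 ⊆ 0--01,0-0--,01--1
  m10 ⊆ -1-1-,-10-0,0--10,0-0--
  m11 ⊆ -1-1-,0-0--,01--1
  m13 ⊆ --101,-11-1,0--01,01--1
  m14 ⊆ --110,-1-1-,0--10
  m15 ⊆ -1-1-,-11-1,01--1
  m16 ⊆ --000,10-00
  m22 ⊆ --110,101-0
  m24 ⊆ --000,-10-0
  m26 ⊆ -1-1-,-10-0
  m27 ⊆ -1-1- [E]
  m29 ⊆ --101,-11-1
  m30 ⊆ --110,-1-1-
  m31 ⊆ -1-1-,-11-1
E = {-1-1-, 0-0--}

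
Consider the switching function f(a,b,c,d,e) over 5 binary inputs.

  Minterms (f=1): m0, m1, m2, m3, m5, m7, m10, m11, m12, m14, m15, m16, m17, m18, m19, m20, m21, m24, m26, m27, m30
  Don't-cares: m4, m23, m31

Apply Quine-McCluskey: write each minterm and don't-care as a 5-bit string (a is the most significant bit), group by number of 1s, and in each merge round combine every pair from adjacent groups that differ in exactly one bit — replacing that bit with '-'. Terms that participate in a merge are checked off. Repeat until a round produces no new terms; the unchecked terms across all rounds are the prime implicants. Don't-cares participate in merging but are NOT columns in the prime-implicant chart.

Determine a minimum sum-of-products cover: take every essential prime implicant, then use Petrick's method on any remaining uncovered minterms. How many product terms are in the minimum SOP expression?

[col 0] 00000*, 00001*, 00010*, 00011*, 00100*, 00101*, 00111*, 01010*, 01011*, 01100*, 01110*, 01111*, 10000*, 10001*, 10010*, 10011*, 10100*, 10101*, 10111*, 11000*, 11010*, 11011*, 11110*, 11111*
[col 1] -0000*, -0001*, -0010*, -0011*, -0100*, -0101*, -0111*, -1010*, -1011*, -1110*, -1111*, 0-010*, 0-011*, 0-100, 0-111*, 00-00*, 00-01*, 00-11*, 000-0*, 000-1*, 0000-*, 0001-*, 001-1*, 0010-*, 01-10*, 01-11*, 0101-*, 011-0, 0111-*, 1-000*, 1-010*, 1-011*, 1-111*, 10-00*, 10-01*, 10-11*, 100-0*, 100-1*, 1000-*, 1001-*, 101-1*, 1010-*, 11-10*, 11-11*, 110-0*, 1101-*, 1111-*
[col 2] --010*, --011*, --111*, -0-00*, -0-01*, -0-11*, -00-0*, -00-1*, -000-*, -001-*, -01-1*, -010-*, -1-10*, -1-11*, -101-*, -111-*, 0--11*, 0-01-*, 00--1*, 00-0-*, 000--*, 01-1-*, 1--11*, 1-0-0, 1-01-*, 10--1*, 10-0-*, 100--*, 11-1-*
[col 3] ---11, --01-, -0--1, -0-0-, -00--, -1-1-
Prime implicants: ---11, --01-, -0--1, -0-0-, -00--, -1-1-, 0-100, 011-0, 1-0-0
PI chart (minterm → PIs covering it):
  0 | -0-0-,-00--
  1 | -0--1,-0-0-,-00--
  2 | --01-,-00--
  3 | ---11,--01-,-0--1,-00--
  5 | -0--1,-0-0-
  7 | ---11,-0--1
  10 | --01-,-1-1-
  11 | ---11,--01-,-1-1-
  12 | 0-100,011-0
  14 | -1-1-,011-0
  15 | ---11,-1-1-
  16 | -0-0-,-00--,1-0-0
  17 | -0--1,-0-0-,-00--
  18 | --01-,-00--,1-0-0
  19 | ---11,--01-,-0--1,-00--
  20 | -0-0-  (sole → essential)
  21 | -0--1,-0-0-
  24 | 1-0-0  (sole → essential)
  26 | --01-,-1-1-,1-0-0
  27 | ---11,--01-,-1-1-
  30 | -1-1-  (sole → essential)
Essential prime implicants: -0-0-, -1-1-, 1-0-0
Petrick residual → ---11, --01-, 0-100
Minimum SOP uses 6 PIs: de + c'd + b'd' + bd + a'cd'e' + ac'e'

6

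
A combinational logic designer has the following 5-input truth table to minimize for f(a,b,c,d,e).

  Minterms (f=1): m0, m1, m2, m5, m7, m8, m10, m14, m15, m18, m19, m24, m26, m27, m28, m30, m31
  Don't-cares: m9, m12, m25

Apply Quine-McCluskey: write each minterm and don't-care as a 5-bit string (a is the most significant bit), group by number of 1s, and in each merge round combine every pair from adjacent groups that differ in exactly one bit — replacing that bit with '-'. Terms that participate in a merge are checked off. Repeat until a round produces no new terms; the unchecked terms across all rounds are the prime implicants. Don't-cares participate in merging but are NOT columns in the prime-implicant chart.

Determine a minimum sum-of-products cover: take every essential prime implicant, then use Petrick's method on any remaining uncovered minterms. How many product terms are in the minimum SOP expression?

size-2^0 implicants → 00000(✓)  00001(✓)  00010(✓)  00101(✓)  00111(✓)  01000(✓)  01001(✓)  01010(✓)  01100(✓)  01110(✓)  01111(✓)  10010(✓)  10011(✓)  11000(✓)  11001(✓)  11010(✓)  11011(✓)  11100(✓)  11110(✓)  11111(✓)
size-2^1 implicants → -0010(✓)  -1000(✓)  -1001(✓)  -1010(✓)  -1100(✓)  -1110(✓)  -1111(✓)  0-000(✓)  0-001(✓)  0-010(✓)  0-111  00-01  000-0(✓)  0000-(✓)  001-1  01-00(✓)  01-10(✓)  010-0(✓)  0100-(✓)  011-0(✓)  0111-(✓)  1-010(✓)  1-011(✓)  1001-(✓)  11-00(✓)  11-10(✓)  11-11(✓)  110-0(✓)  110-1(✓)  1100-(✓)  1101-(✓)  111-0(✓)  1111-(✓)
size-2^2 implicants → --010  -1-00(✓)  -1-10(✓)  -10-0(✓)  -100-  -11-0(✓)  -111-  0-0-0  0-00-  01--0(✓)  1-01-  11--0(✓)  11-1-  110--
size-2^3 implicants → -1--0
Unchecked terms (primes): --010, -1--0, -100-, -111-, 0-0-0, 0-00-, 0-111, 00-01, 001-1, 1-01-, 11-1-, 110--
Minterm coverage:
  m0 ⊆ 0-0-0,0-00-
  m1 ⊆ 0-00-,00-01
  m2 ⊆ --010,0-0-0
  m5 ⊆ 00-01,001-1
  m7 ⊆ 0-111,001-1
  m8 ⊆ -1--0,-100-,0-0-0,0-00-
  m10 ⊆ --010,-1--0,0-0-0
  m14 ⊆ -1--0,-111-
  m15 ⊆ -111-,0-111
  m18 ⊆ --010,1-01-
  m19 ⊆ 1-01- [E]
  m24 ⊆ -1--0,-100-,110--
  m26 ⊆ --010,-1--0,1-01-,11-1-,110--
  m27 ⊆ 1-01-,11-1-,110--
  m28 ⊆ -1--0 [E]
  m30 ⊆ -1--0,-111-,11-1-
  m31 ⊆ -111-,11-1-
E = {-1--0, 1-01-}
Petrick residual → --010, -111-, 0-00-, 001-1
Cover = c'de' + be' + bcd + a'c'd' + a'b'ce + ac'd  |cover|=6

6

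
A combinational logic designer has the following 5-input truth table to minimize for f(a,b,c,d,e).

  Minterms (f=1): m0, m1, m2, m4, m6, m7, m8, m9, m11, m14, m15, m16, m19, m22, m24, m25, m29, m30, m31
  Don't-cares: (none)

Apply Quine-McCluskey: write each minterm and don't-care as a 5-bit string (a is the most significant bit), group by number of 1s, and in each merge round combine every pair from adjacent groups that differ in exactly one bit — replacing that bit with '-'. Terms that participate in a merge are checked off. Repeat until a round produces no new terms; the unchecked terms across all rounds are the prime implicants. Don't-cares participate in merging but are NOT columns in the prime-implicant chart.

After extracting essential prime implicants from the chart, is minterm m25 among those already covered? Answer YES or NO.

size-2^0 implicants → 00000(✓)  00001(✓)  00010(✓)  00100(✓)  00110(✓)  00111(✓)  01000(✓)  01001(✓)  01011(✓)  01110(✓)  01111(✓)  10000(✓)  10011  10110(✓)  11000(✓)  11001(✓)  11101(✓)  11110(✓)  11111(✓)
size-2^1 implicants → -0000(✓)  -0110(✓)  -1000(✓)  -1001(✓)  -1110(✓)  -1111(✓)  0-000(✓)  0-001(✓)  0-110(✓)  0-111(✓)  00-00(✓)  00-10(✓)  000-0(✓)  0000-(✓)  001-0(✓)  0011-(✓)  01-11  010-1  0100-(✓)  0111-(✓)  1-000(✓)  1-110(✓)  11-01  1100-(✓)  111-1  1111-(✓)
size-2^2 implicants → --000  --110  -100-  -111-  0-00-  0-11-  00--0
Unchecked terms (primes): --000, --110, -100-, -111-, 0-00-, 0-11-, 00--0, 01-11, 010-1, 10011, 11-01, 111-1
Minterm coverage:
  m0 ⊆ --000,0-00-,00--0
  m1 ⊆ 0-00- [E]
  m2 ⊆ 00--0 [E]
  m4 ⊆ 00--0 [E]
  m6 ⊆ --110,0-11-,00--0
  m7 ⊆ 0-11- [E]
  m8 ⊆ --000,-100-,0-00-
  m9 ⊆ -100-,0-00-,010-1
  m11 ⊆ 01-11,010-1
  m14 ⊆ --110,-111-,0-11-
  m15 ⊆ -111-,0-11-,01-11
  m16 ⊆ --000 [E]
  m19 ⊆ 10011 [E]
  m22 ⊆ --110 [E]
  m24 ⊆ --000,-100-
  m25 ⊆ -100-,11-01
  m29 ⊆ 11-01,111-1
  m30 ⊆ --110,-111-
  m31 ⊆ -111-,111-1
E = {--000, --110, 0-00-, 0-11-, 00--0, 10011}

NO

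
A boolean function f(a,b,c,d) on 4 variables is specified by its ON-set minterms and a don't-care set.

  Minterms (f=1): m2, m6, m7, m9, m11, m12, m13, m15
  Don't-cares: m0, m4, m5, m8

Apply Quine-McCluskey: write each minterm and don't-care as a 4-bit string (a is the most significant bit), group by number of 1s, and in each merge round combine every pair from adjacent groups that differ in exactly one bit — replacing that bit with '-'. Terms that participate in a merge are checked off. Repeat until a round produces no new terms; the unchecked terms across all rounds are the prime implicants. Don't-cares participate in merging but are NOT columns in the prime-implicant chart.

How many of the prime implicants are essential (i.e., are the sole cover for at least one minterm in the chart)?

2

Round 0: 0000✓ 0010✓ 0100✓ 0101✓ 0110✓ 0111✓ 1000✓ 1001✓ 1011✓ 1100✓ 1101✓ 1111✓
Round 1: -000✓ -100✓ -101✓ -111✓ 0-00✓ 0-10✓ 00-0✓ 01-0✓ 01-1✓ 010-✓ 011-✓ 1-00✓ 1-01✓ 1-11✓ 10-1✓ 100-✓ 11-1✓ 110-✓
Round 2: --00 -1-1 -10- 0--0 01-- 1--1 1-0-
PIs = {--00, -1-1, -10-, 0--0, 01--, 1--1, 1-0-}
Coverage chart:
  m2: 0--0 ←essential
  m6: 0--0,01--
  m7: -1-1,01--
  m9: 1--1,1-0-
  m11: 1--1 ←essential
  m12: --00,-10-,1-0-
  m13: -1-1,-10-,1--1,1-0-
  m15: -1-1,1--1
Essential: 0--0, 1--1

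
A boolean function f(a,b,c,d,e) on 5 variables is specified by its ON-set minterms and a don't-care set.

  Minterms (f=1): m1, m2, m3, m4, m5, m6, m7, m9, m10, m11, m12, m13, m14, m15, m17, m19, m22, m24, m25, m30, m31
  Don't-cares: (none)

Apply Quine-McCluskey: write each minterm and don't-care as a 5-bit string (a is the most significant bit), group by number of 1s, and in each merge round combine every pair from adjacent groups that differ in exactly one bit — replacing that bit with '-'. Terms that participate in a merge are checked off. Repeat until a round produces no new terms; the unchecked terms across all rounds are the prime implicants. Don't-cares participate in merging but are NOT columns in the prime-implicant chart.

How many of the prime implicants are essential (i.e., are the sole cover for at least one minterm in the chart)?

6

[col 0] 00001*, 00010*, 00011*, 00100*, 00101*, 00110*, 00111*, 01001*, 01010*, 01011*, 01100*, 01101*, 01110*, 01111*, 10001*, 10011*, 10110*, 11000*, 11001*, 11110*, 11111*
[col 1] -0001*, -0011*, -0110*, -1001*, -1110*, -1111*, 0-001*, 0-010*, 0-011*, 0-100*, 0-101*, 0-110*, 0-111*, 00-01*, 00-10*, 00-11*, 000-1*, 0001-*, 001-0*, 001-1*, 0010-*, 0011-*, 01-01*, 01-10*, 01-11*, 010-1*, 0101-*, 011-0*, 011-1*, 0110-*, 0111-*, 1-001*, 1-110*, 100-1*, 1100-, 1111-*
[col 2] --001, --110, -00-1, -111-, 0--01*, 0--10*, 0--11*, 0-0-1*, 0-01-*, 0-1-0*, 0-1-1*, 0-10-*, 0-11-*, 00--1*, 00-1-*, 001--*, 01--1*, 01-1-*, 011--*
[col 3] 0---1, 0--1-, 0-1--
Prime implicants: --001, --110, -00-1, -111-, 0---1, 0--1-, 0-1--, 1100-
PI chart (minterm → PIs covering it):
  1 | --001,-00-1,0---1
  2 | 0--1-  (sole → essential)
  3 | -00-1,0---1,0--1-
  4 | 0-1--  (sole → essential)
  5 | 0---1,0-1--
  6 | --110,0--1-,0-1--
  7 | 0---1,0--1-,0-1--
  9 | --001,0---1
  10 | 0--1-  (sole → essential)
  11 | 0---1,0--1-
  12 | 0-1--  (sole → essential)
  13 | 0---1,0-1--
  14 | --110,-111-,0--1-,0-1--
  15 | -111-,0---1,0--1-,0-1--
  17 | --001,-00-1
  19 | -00-1  (sole → essential)
  22 | --110  (sole → essential)
  24 | 1100-  (sole → essential)
  25 | --001,1100-
  30 | --110,-111-
  31 | -111-  (sole → essential)
Essential prime implicants: --110, -00-1, -111-, 0--1-, 0-1--, 1100-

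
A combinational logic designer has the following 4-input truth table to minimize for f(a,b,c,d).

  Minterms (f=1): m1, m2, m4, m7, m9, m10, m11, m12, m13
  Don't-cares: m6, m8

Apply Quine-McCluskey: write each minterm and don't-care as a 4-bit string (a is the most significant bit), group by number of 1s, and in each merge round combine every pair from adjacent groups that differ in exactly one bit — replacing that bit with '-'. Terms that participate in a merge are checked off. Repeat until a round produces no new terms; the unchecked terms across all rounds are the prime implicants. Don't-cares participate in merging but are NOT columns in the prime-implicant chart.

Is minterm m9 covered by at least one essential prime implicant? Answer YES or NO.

Round 0: 0001✓ 0010✓ 0100✓ 0110✓ 0111✓ 1000✓ 1001✓ 1010✓ 1011✓ 1100✓ 1101✓
Round 1: -001 -010 -100 0-10 01-0 011- 1-00✓ 1-01✓ 10-0✓ 10-1✓ 100-✓ 101-✓ 110-✓
Round 2: 1-0- 10--
PIs = {-001, -010, -100, 0-10, 01-0, 011-, 1-0-, 10--}
Coverage chart:
  m1: -001 ←essential
  m2: -010,0-10
  m4: -100,01-0
  m7: 011- ←essential
  m9: -001,1-0-,10--
  m10: -010,10--
  m11: 10-- ←essential
  m12: -100,1-0-
  m13: 1-0- ←essential
Essential: -001, 011-, 1-0-, 10--

YES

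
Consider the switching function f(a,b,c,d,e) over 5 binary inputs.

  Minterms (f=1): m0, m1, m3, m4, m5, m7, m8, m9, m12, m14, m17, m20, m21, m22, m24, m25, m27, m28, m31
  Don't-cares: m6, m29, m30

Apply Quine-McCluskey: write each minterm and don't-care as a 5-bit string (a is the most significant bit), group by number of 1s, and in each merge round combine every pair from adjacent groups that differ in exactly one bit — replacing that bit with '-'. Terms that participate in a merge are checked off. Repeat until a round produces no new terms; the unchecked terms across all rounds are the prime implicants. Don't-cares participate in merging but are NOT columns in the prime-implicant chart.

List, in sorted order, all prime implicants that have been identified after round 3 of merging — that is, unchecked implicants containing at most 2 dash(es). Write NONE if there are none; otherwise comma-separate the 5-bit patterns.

Round 0: 00000✓ 00001✓ 00011✓ 00100✓ 00101✓ 00110✓ 00111✓ 01000✓ 01001✓ 01100✓ 01110✓ 10001✓ 10100✓ 10101✓ 10110✓ 11000✓ 11001✓ 11011✓ 11100✓ 11101✓ 11110✓ 11111✓
Round 1: -0001✓ -0100✓ -0101✓ -0110✓ -1000✓ -1001✓ -1100✓ -1110✓ 0-000✓ 0-001✓ 0-100✓ 0-110✓ 00-00✓ 00-01✓ 00-11✓ 000-1✓ 0000-✓ 001-0✓ 001-1✓ 0010-✓ 0011-✓ 01-00✓ 0100-✓ 011-0✓ 1-001✓ 1-100✓ 1-101✓ 1-110✓ 10-01✓ 101-0✓ 1010-✓ 11-00✓ 11-01✓ 11-11✓ 110-1✓ 1100-✓ 111-0✓ 111-1✓ 1110-✓ 1111-✓
Round 2: --001 --100✓ --110✓ -0-01 -01-0✓ -010- -1-00 -100- -11-0✓ 0--00 0-00- 0-1-0✓ 00--1 00-0- 001-- 1--01 1-1-0✓ 1-10- 11--1 11-0- 111--
Round 3: --1-0
PIs = {--001, --1-0, -0-01, -010-, -1-00, -100-, 0--00, 0-00-, 00--1, 00-0-, 001--, 1--01, 1-10-, 11--1, 11-0-, 111--}

--001, -0-01, -010-, -1-00, -100-, 0--00, 0-00-, 00--1, 00-0-, 001--, 1--01, 1-10-, 11--1, 11-0-, 111--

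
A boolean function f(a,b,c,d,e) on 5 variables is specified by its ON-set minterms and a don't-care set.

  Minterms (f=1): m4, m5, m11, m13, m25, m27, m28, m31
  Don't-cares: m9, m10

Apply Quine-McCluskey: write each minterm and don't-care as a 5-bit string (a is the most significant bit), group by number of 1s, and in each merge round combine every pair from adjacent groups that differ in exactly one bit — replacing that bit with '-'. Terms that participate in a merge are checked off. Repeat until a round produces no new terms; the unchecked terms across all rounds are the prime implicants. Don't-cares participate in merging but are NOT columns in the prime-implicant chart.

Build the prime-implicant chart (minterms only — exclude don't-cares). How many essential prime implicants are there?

Round 0: 00100✓ 00101✓ 01001✓ 01010✓ 01011✓ 01101✓ 11001✓ 11011✓ 11100 11111✓
Round 1: -1001✓ -1011✓ 0-101 0010- 01-01 010-1✓ 0101- 11-11 110-1✓
Round 2: -10-1
PIs = {-10-1, 0-101, 0010-, 01-01, 0101-, 11-11, 11100}
Coverage chart:
  m4: 0010- ←essential
  m5: 0-101,0010-
  m11: -10-1,0101-
  m13: 0-101,01-01
  m25: -10-1 ←essential
  m27: -10-1,11-11
  m28: 11100 ←essential
  m31: 11-11 ←essential
Essential: -10-1, 0010-, 11-11, 11100

4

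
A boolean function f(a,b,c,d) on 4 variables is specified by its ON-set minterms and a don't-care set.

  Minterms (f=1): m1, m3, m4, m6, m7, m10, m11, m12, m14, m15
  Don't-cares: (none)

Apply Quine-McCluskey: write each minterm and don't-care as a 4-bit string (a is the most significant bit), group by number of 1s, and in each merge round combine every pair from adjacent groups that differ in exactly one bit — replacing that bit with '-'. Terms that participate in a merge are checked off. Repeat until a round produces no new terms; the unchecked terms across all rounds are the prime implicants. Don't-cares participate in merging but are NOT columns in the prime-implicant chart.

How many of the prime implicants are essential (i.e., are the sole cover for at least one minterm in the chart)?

Round 0: 0001✓ 0011✓ 0100✓ 0110✓ 0111✓ 1010✓ 1011✓ 1100✓ 1110✓ 1111✓
Round 1: -011✓ -100✓ -110✓ -111✓ 0-11✓ 00-1 01-0✓ 011-✓ 1-10✓ 1-11✓ 101-✓ 11-0✓ 111-✓
Round 2: --11 -1-0 -11- 1-1-
PIs = {--11, -1-0, -11-, 00-1, 1-1-}
Coverage chart:
  m1: 00-1 ←essential
  m3: --11,00-1
  m4: -1-0 ←essential
  m6: -1-0,-11-
  m7: --11,-11-
  m10: 1-1- ←essential
  m11: --11,1-1-
  m12: -1-0 ←essential
  m14: -1-0,-11-,1-1-
  m15: --11,-11-,1-1-
Essential: -1-0, 00-1, 1-1-

3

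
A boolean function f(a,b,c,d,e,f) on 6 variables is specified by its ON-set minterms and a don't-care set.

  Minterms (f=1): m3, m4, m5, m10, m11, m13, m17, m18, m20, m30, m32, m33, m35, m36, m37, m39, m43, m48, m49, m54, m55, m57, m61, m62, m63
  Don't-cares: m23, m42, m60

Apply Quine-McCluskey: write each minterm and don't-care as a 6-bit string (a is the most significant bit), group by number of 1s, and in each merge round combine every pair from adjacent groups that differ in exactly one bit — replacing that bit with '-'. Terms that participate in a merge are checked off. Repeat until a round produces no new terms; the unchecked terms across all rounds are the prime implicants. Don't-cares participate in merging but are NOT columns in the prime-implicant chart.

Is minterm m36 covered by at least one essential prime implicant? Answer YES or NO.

[col 0] 000011*, 000100*, 000101*, 001010*, 001011*, 001101*, 010001*, 010010, 010100*, 010111*, 011110*, 100000*, 100001*, 100011*, 100100*, 100101*, 100111*, 101010*, 101011*, 110000*, 110001*, 110110*, 110111*, 111001*, 111100*, 111101*, 111110*, 111111*
[col 1] -00011*, -00100*, -00101*, -01010*, -01011*, -10001, -10111, -11110, 0-0100, 00-011*, 00-101, 00010-*, 00101-*, 1-0000*, 1-0001*, 1-0111, 10-011*, 100-00*, 100-01*, 100-11*, 1000-1*, 10000-*, 1001-1*, 10010-*, 10101-*, 11-001, 11-110*, 11-111*, 11000-*, 11011-*, 111-01, 1111-0*, 1111-1*, 11110-*, 11111-*
[col 2] -0-011, -0010-, -0101-, 1-000-, 100--1, 100-0-, 11-11-, 1111--
Prime implicants: -0-011, -0010-, -0101-, -10001, -10111, -11110, 0-0100, 00-101, 010010, 1-000-, 1-0111, 100--1, 100-0-, 11-001, 11-11-, 111-01, 1111--
PI chart (minterm → PIs covering it):
  3 | -0-011  (sole → essential)
  4 | -0010-,0-0100
  5 | -0010-,00-101
  10 | -0101-  (sole → essential)
  11 | -0-011,-0101-
  13 | 00-101  (sole → essential)
  17 | -10001  (sole → essential)
  18 | 010010  (sole → essential)
  20 | 0-0100  (sole → essential)
  30 | -11110  (sole → essential)
  32 | 1-000-,100-0-
  33 | 1-000-,100--1,100-0-
  35 | -0-011,100--1
  36 | -0010-,100-0-
  37 | -0010-,100--1,100-0-
  39 | 1-0111,100--1
  43 | -0-011,-0101-
  48 | 1-000-  (sole → essential)
  49 | -10001,1-000-,11-001
  54 | 11-11-  (sole → essential)
  55 | -10111,1-0111,11-11-
  57 | 11-001,111-01
  61 | 111-01,1111--
  62 | -11110,11-11-,1111--
  63 | 11-11-,1111--
Essential prime implicants: -0-011, -0101-, -10001, -11110, 0-0100, 00-101, 010010, 1-000-, 11-11-

NO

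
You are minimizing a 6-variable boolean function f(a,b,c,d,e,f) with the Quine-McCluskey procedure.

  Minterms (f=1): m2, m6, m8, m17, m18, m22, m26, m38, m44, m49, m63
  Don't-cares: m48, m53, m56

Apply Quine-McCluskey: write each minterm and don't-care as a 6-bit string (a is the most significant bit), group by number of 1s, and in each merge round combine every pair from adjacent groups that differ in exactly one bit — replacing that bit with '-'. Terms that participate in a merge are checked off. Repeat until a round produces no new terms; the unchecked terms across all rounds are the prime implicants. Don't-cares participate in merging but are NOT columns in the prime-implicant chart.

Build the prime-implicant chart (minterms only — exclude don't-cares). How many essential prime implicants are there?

Round 0: 000010✓ 000110✓ 001000 010001✓ 010010✓ 010110✓ 011010✓ 100110✓ 101100 110000✓ 110001✓ 110101✓ 111000✓ 111111
Round 1: -00110 -10001 0-0010✓ 0-0110✓ 000-10✓ 01-010 010-10✓ 11-000 110-01 11000-
Round 2: 0-0-10
PIs = {-00110, -10001, 0-0-10, 001000, 01-010, 101100, 11-000, 110-01, 11000-, 111111}
Coverage chart:
  m2: 0-0-10 ←essential
  m6: -00110,0-0-10
  m8: 001000 ←essential
  m17: -10001 ←essential
  m18: 0-0-10,01-010
  m22: 0-0-10 ←essential
  m26: 01-010 ←essential
  m38: -00110 ←essential
  m44: 101100 ←essential
  m49: -10001,110-01,11000-
  m63: 111111 ←essential
Essential: -00110, -10001, 0-0-10, 001000, 01-010, 101100, 111111

7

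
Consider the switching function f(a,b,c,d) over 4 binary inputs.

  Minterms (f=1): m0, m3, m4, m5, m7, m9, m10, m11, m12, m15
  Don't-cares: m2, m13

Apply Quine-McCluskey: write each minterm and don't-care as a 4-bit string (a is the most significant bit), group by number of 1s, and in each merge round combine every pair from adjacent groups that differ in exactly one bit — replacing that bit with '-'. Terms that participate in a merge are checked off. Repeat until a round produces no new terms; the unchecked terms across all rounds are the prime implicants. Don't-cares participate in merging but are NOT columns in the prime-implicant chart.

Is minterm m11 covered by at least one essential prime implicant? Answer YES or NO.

YES

Round 0: 0000✓ 0010✓ 0011✓ 0100✓ 0101✓ 0111✓ 1001✓ 1010✓ 1011✓ 1100✓ 1101✓ 1111✓
Round 1: -010✓ -011✓ -100✓ -101✓ -111✓ 0-00 0-11✓ 00-0 001-✓ 01-1✓ 010-✓ 1-01✓ 1-11✓ 10-1✓ 101-✓ 11-1✓ 110-✓
Round 2: --11 -01- -1-1 -10- 1--1
PIs = {--11, -01-, -1-1, -10-, 0-00, 00-0, 1--1}
Coverage chart:
  m0: 0-00,00-0
  m3: --11,-01-
  m4: -10-,0-00
  m5: -1-1,-10-
  m7: --11,-1-1
  m9: 1--1 ←essential
  m10: -01- ←essential
  m11: --11,-01-,1--1
  m12: -10- ←essential
  m15: --11,-1-1,1--1
Essential: -01-, -10-, 1--1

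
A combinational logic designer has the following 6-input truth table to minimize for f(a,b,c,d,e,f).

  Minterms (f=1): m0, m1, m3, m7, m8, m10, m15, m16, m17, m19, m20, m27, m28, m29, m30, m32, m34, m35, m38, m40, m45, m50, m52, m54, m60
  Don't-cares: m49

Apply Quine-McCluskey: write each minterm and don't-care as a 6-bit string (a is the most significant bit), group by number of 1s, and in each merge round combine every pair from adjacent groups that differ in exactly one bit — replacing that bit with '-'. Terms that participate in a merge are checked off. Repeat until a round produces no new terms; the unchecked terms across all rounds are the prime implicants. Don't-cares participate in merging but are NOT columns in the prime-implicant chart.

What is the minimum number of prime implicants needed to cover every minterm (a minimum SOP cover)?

[col 0] 000000*, 000001*, 000011*, 000111*, 001000*, 001010*, 001111*, 010000*, 010001*, 010011*, 010100*, 011011*, 011100*, 011101*, 011110*, 100000*, 100010*, 100011*, 100110*, 101000*, 101101, 110001*, 110010*, 110100*, 110110*, 111100*
[col 1] -00000*, -00011, -01000*, -10001, -10100*, -11100*, 0-0000*, 0-0001*, 0-0011*, 00-000*, 00-111, 000-11, 0000-1*, 00000-*, 0010-0, 01-011, 01-100*, 010-00, 0100-1*, 01000-*, 0111-0, 01110-, 1-0010*, 1-0110*, 10-000*, 100-10*, 1000-0, 10001-, 11-100*, 110-10*, 1101-0
[col 2] -0-000, -1-100, 0-00-1, 0-000-, 1-0-10
Prime implicants: -0-000, -00011, -1-100, -10001, 0-00-1, 0-000-, 00-111, 000-11, 0010-0, 01-011, 010-00, 0111-0, 01110-, 1-0-10, 1000-0, 10001-, 101101, 1101-0
PI chart (minterm → PIs covering it):
  0 | -0-000,0-000-
  1 | 0-00-1,0-000-
  3 | -00011,0-00-1,000-11
  7 | 00-111,000-11
  8 | -0-000,0010-0
  10 | 0010-0  (sole → essential)
  15 | 00-111  (sole → essential)
  16 | 0-000-,010-00
  17 | -10001,0-00-1,0-000-
  19 | 0-00-1,01-011
  20 | -1-100,010-00
  27 | 01-011  (sole → essential)
  28 | -1-100,0111-0,01110-
  29 | 01110-  (sole → essential)
  30 | 0111-0  (sole → essential)
  32 | -0-000,1000-0
  34 | 1-0-10,1000-0,10001-
  35 | -00011,10001-
  38 | 1-0-10  (sole → essential)
  40 | -0-000  (sole → essential)
  45 | 101101  (sole → essential)
  50 | 1-0-10  (sole → essential)
  52 | -1-100,1101-0
  54 | 1-0-10,1101-0
  60 | -1-100  (sole → essential)
Essential prime implicants: -0-000, -1-100, 00-111, 0010-0, 01-011, 0111-0, 01110-, 1-0-10, 101101
Petrick residual → -00011, 0-000-
Minimum SOP uses 11 PIs: b'd'e'f' + b'c'd'ef + bde'f' + a'c'd'e' + a'b'def + a'b'cd'f' + a'bd'ef + a'bcdf' + a'bcde' + ac'ef' + ab'cde'f

11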